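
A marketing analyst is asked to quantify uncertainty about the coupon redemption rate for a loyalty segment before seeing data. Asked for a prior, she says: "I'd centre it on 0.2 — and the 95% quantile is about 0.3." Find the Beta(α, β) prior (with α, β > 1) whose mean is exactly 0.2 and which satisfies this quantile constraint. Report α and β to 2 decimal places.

With mean 0.2 fixed, write α = 0.2s, β = 0.8s where s = α+β.
Need P(θ < 0.3) = 0.95 under Beta(0.2s, 0.8s). Normal approximation: (q−m)/√(m(1−m)/s) ≈ z_{0.95} = 1.64, so s ≈ 0.2·0.8·(1.64)²/(0.3−0.2)² = 43.3.
At s = 43.3: P(θ<0.3) ≈ 0.940. Adjusting to match 0.95 gives s ≈ 48.70.
So α = 0.2·48.70 ≈ 9.74, β = 0.8·48.70 ≈ 38.96.

α ≈ 9.74, β ≈ 38.96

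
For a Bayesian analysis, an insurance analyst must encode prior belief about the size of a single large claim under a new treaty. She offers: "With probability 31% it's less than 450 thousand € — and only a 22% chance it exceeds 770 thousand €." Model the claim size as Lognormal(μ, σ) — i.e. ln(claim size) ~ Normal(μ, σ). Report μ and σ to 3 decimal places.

μ ≈ 6.319, σ ≈ 0.424

If T ~ Lognormal(μ,σ) then ln T ~ Normal(μ,σ), so the p-quantile of ln T is μ + z_p·σ.
ln(450) = 6.109 and ln(770) = 6.646; z_{0.31} = -0.4959, z_{0.78} = 0.7722.
σ = (6.646 − 6.109)/(0.7722 − (-0.4959)) = 0.424.
μ = 6.109 − (-0.4959)·0.424 = 6.319.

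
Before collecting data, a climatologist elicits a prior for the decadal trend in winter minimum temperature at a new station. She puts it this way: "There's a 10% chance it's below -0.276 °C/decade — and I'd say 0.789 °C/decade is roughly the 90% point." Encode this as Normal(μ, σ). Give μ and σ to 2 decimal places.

For Normal(μ,σ), the p-quantile is μ + z_p·σ. Here z_{0.1} = -1.282, z_{0.9} = 1.282.
So -0.276 = μ − 1.282σ and 0.789 = μ + 1.282σ.
Subtracting: σ = (0.789 − -0.276)/(1.282 − (-1.282)) = 0.42.
Then μ = -0.276 − (-1.282)·0.42 = 0.26.

μ = 0.26, σ = 0.42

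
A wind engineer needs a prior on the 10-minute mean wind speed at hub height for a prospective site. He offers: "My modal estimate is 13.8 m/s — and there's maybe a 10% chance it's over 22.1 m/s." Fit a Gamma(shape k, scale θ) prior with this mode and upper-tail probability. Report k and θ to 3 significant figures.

k ≈ 9.47, θ ≈ 1.63

Gamma(k,θ) with k>1 has mode (k−1)θ, so θ = 13.8/(k−1).
Need P(X < 22.1) = 0.9 with θ tied to k this way. Start at k = 2, θ = 13.8: P(X<22.1) ≈ 0.476.
Too low — raise k to concentrate. Iterating converges to k ≈ 9.47.
Then θ = 13.8/(9.47−1) ≈ 1.63.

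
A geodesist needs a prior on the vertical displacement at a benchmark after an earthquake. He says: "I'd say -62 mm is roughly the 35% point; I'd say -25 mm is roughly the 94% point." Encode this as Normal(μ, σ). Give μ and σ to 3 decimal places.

μ = -54.651, σ = 19.071

For Normal(μ,σ), the p-quantile is μ + z_p·σ. Here z_{0.35} = -0.3853, z_{0.94} = 1.555.
So -62 = μ − 0.3853σ and -25 = μ + 1.555σ.
Subtracting: σ = (-25 − -62)/(1.555 − (-0.3853)) = 19.071.
Then μ = -62 − (-0.3853)·19.071 = -54.651.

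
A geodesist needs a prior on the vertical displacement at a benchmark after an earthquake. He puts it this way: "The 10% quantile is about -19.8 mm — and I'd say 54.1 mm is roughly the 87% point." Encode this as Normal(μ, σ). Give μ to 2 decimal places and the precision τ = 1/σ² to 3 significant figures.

μ = 19.53, τ = 0.00106

For Normal(μ,σ), the p-quantile is μ + z_p·σ. Here z_{0.1} = -1.282, z_{0.87} = 1.126.
So -19.8 = μ − 1.282σ and 54.1 = μ + 1.126σ.
Subtracting: σ = (54.1 − -19.8)/(1.126 − (-1.282)) = 30.69.
Then μ = -19.8 − (-1.282)·30.69 = 19.53.
Precision τ = 1/σ² = 1/30.69² = 0.00106.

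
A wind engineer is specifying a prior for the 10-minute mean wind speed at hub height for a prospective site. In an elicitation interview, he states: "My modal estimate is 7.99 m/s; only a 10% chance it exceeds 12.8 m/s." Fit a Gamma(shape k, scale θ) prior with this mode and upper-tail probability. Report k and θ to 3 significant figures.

Gamma(k,θ) with k>1 has mode (k−1)θ, so θ = 7.99/(k−1).
Need P(X < 12.8) = 0.9 with θ tied to k this way. Start at k = 2, θ = 7.99: P(X<12.8) ≈ 0.476.
Too low — raise k to concentrate. Iterating converges to k ≈ 9.46.
Then θ = 7.99/(9.46−1) ≈ 0.944.

k ≈ 9.46, θ ≈ 0.944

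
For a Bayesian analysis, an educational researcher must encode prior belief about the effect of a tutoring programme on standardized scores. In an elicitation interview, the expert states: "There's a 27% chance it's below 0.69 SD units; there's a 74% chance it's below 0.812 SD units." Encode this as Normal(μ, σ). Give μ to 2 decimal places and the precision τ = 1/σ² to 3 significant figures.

The p-quantile of Normal(μ,σ) is μ + z_p·σ, with z_{0.27} = -0.6128 and z_{0.74} = 0.6433.
Eliminate σ: μ = (z₂·x₁ − z₁·x₂)/(z₂ − z₁) = (0.6433·0.69 − (-0.6128)·0.812)/1.256 = 0.75.
Then σ = (x₂ − x₁)/(z₂ − z₁) = (0.812 − 0.69)/1.256 = 0.10.
Precision τ = 1/σ² = 1/0.09712² = 106.

μ = 0.75, τ = 106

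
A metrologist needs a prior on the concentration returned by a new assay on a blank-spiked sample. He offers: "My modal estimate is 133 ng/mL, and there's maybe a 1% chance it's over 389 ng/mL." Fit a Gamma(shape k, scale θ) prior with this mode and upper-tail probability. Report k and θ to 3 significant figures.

k ≈ 4.93, θ ≈ 33.8

Gamma(k,θ) with k>1 has mode (k−1)θ, so θ = 133/(k−1).
Need P(X < 389) = 0.99 with θ tied to k this way. Start at k = 2, θ = 133: P(X<389) ≈ 0.789.
Too low — raise k to concentrate. Iterating converges to k ≈ 4.93.
Then θ = 133/(4.93−1) ≈ 33.8.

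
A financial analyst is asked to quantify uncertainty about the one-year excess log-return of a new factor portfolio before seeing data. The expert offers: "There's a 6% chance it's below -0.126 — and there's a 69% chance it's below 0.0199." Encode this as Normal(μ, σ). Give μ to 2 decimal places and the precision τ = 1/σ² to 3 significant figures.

μ = -0.02, τ = 198

For Normal(μ,σ), the p-quantile is μ + z_p·σ. Here z_{0.06} = -1.555, z_{0.69} = 0.4959.
So -0.126 = μ − 1.555σ and 0.0199 = μ + 0.4959σ.
Subtracting: σ = (0.0199 − -0.126)/(0.4959 − (-1.555)) = 0.07.
Then μ = -0.126 − (-1.555)·0.07 = -0.02.
Precision τ = 1/σ² = 1/0.07115² = 198.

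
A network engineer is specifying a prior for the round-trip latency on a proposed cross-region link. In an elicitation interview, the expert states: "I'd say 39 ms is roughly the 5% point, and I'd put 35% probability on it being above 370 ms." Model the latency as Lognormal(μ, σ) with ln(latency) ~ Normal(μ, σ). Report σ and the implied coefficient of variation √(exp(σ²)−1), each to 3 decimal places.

If T ~ Lognormal(μ,σ) then ln T ~ Normal(μ,σ), so the p-quantile of ln T is μ + z_p·σ.
ln(39) = 3.664 and ln(370) = 5.914; z_{0.05} = -1.645, z_{0.65} = 0.3853.
σ = (5.914 − 3.664)/(0.3853 − (-1.645)) = 1.108.
μ = 3.664 − (-1.645)·1.108 = 5.486.
CV = √(exp(σ²)−1) = √(exp(1.2282)−1) = 1.554.

σ ≈ 1.108, CV ≈ 1.554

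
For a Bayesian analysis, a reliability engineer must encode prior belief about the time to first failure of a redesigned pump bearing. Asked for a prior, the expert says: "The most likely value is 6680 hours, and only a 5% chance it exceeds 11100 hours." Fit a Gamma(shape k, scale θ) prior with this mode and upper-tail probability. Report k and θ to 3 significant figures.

k ≈ 11.8, θ ≈ 617

Gamma(k,θ) with k>1 has mode (k−1)θ, so θ = 6680/(k−1).
Need P(X < 11100) = 0.95 with θ tied to k this way. Start at k = 2, θ = 6680: P(X<11100) ≈ 0.495.
Too low — raise k to concentrate. Iterating converges to k ≈ 11.8.
Then θ = 6680/(11.8−1) ≈ 617.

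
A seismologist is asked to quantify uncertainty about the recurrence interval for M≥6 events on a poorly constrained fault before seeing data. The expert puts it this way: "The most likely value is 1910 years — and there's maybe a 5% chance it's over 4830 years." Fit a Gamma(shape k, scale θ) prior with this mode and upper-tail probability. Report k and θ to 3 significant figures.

Gamma(k,θ) with k>1 has mode (k−1)θ, so θ = 1910/(k−1).
Need P(X < 4830) = 0.95 with θ tied to k this way. Start at k = 2, θ = 1910: P(X<4830) ≈ 0.719.
Too low — raise k to concentrate. Iterating converges to k ≈ 4.15.
Then θ = 1910/(4.15−1) ≈ 606.

k ≈ 4.15, θ ≈ 606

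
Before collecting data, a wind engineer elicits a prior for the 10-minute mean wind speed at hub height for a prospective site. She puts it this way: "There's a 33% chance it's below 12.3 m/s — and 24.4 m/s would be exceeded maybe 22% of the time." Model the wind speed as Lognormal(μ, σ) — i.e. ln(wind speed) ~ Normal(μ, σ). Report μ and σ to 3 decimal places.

If T ~ Lognormal(μ,σ) then ln T ~ Normal(μ,σ), so the p-quantile of ln T is μ + z_p·σ.
ln(12.3) = 2.51 and ln(24.4) = 3.195; z_{0.33} = -0.4399, z_{0.78} = 0.7722.
σ = (3.195 − 2.51)/(0.7722 − (-0.4399)) = 0.565.
μ = 2.51 − (-0.4399)·0.565 = 2.758.

μ ≈ 2.758, σ ≈ 0.565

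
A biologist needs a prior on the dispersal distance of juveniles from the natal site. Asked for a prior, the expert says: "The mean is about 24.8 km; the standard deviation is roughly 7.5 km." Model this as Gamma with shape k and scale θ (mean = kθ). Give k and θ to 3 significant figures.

k ≈ 10.9, θ ≈ 2.27

For Gamma(k, scale θ): mean = kθ, variance = kθ², so CV = 1/√k.
CV = SD/mean = 7.5/24.8 = 0.3024, hence k = 1/CV² = 10.9.
Then θ = mean/k = 24.8/10.9 = 2.27.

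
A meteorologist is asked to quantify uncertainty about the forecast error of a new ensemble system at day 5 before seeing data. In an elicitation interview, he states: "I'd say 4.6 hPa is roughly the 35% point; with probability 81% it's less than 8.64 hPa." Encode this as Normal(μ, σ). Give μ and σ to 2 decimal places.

For Normal(μ,σ), the p-quantile is μ + z_p·σ. Here z_{0.35} = -0.3853, z_{0.81} = 0.8779.
So 4.6 = μ − 0.3853σ and 8.64 = μ + 0.8779σ.
Subtracting: σ = (8.64 − 4.6)/(0.8779 − (-0.3853)) = 3.20.
Then μ = 4.6 − (-0.3853)·3.20 = 5.83.

μ = 5.83, σ = 3.20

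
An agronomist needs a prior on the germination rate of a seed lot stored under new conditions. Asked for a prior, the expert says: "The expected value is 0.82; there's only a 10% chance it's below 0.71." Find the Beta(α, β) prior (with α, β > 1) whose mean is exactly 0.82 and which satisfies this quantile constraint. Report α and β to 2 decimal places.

With mean 0.82 fixed, write α = 0.82s, β = 0.18s where s = α+β.
Need P(θ < 0.71) = 0.1 under Beta(0.82s, 0.18s). Normal approximation: (q−m)/√(m(1−m)/s) ≈ z_{0.1} = -1.28, so s ≈ 0.82·0.18·(-1.28)²/(0.71−0.82)² = 20.0.
At s = 20.0: P(θ<0.71) ≈ 0.107. Adjusting to match 0.1 gives s ≈ 21.53.
So α = 0.82·21.53 ≈ 17.65, β = 0.18·21.53 ≈ 3.88.

α ≈ 17.65, β ≈ 3.88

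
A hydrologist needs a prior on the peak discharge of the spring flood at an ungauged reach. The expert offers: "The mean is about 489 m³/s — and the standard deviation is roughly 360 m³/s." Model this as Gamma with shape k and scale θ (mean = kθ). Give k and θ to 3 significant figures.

For Gamma(k, scale θ): mean = kθ, variance = kθ², so CV = 1/√k.
CV = SD/mean = 360/489 = 0.7362, hence k = 1/CV² = 1.85.
Then θ = mean/k = 489/1.85 = 265.

k ≈ 1.85, θ ≈ 265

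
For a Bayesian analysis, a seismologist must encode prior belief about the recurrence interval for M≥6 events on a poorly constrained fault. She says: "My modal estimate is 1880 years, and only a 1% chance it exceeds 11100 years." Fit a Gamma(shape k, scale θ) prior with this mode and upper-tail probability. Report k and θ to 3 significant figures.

Gamma(k,θ) with k>1 has mode (k−1)θ, so θ = 1880/(k−1).
Need P(X < 11100) = 0.99 with θ tied to k this way. Start at k = 2, θ = 1880: P(X<11100) ≈ 0.981.
Too low — raise k to concentrate. Iterating converges to k ≈ 2.18.
Then θ = 1880/(2.18−1) ≈ 1590.

k ≈ 2.18, θ ≈ 1590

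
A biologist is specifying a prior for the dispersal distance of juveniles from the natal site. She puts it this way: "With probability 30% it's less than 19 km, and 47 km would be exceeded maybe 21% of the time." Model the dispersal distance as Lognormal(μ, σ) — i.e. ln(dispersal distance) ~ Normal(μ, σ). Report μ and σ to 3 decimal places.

If T ~ Lognormal(μ,σ) then ln T ~ Normal(μ,σ), so the p-quantile of ln T is μ + z_p·σ.
ln(19) = 2.944 and ln(47) = 3.85; z_{0.3} = -0.5244, z_{0.79} = 0.8064.
σ = (3.85 − 2.944)/(0.8064 − (-0.5244)) = 0.681.
μ = 2.944 − (-0.5244)·0.681 = 3.301.

μ ≈ 3.301, σ ≈ 0.681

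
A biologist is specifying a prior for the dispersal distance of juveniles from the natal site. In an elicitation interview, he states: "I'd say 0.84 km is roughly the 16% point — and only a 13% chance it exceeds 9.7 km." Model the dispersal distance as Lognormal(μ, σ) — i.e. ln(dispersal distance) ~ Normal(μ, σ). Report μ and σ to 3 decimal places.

If T ~ Lognormal(μ,σ) then ln T ~ Normal(μ,σ), so the p-quantile of ln T is μ + z_p·σ.
ln(0.84) = -0.1744 and ln(9.7) = 2.272; z_{0.16} = -0.9945, z_{0.87} = 1.126.
σ = (2.272 − -0.1744)/(1.126 − (-0.9945)) = 1.154.
μ = -0.1744 − (-0.9945)·1.154 = 0.973.

μ ≈ 0.973, σ ≈ 1.154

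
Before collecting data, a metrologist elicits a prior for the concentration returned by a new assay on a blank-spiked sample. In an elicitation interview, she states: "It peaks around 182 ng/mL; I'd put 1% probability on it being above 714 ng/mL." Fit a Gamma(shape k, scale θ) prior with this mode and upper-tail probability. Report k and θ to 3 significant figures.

k ≈ 3.25, θ ≈ 80.9

Gamma(k,θ) with k>1 has mode (k−1)θ, so θ = 182/(k−1).
Need P(X < 714) = 0.99 with θ tied to k this way. Start at k = 2, θ = 182: P(X<714) ≈ 0.903.
Too low — raise k to concentrate. Iterating converges to k ≈ 3.25.
Then θ = 182/(3.25−1) ≈ 80.9.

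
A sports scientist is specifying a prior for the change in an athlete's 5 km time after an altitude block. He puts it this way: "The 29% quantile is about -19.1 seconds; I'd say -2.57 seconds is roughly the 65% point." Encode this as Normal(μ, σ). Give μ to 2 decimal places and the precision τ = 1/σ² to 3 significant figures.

μ = -9.36, τ = 0.00322

The p-quantile of Normal(μ,σ) is μ + z_p·σ, with z_{0.29} = -0.5534 and z_{0.65} = 0.3853.
Eliminate σ: μ = (z₂·x₁ − z₁·x₂)/(z₂ − z₁) = (0.3853·-19.1 − (-0.5534)·-2.57)/0.9387 = -9.36.
Then σ = (x₂ − x₁)/(z₂ − z₁) = (-2.57 − -19.1)/0.9387 = 17.61.
Precision τ = 1/σ² = 1/17.61² = 0.00322.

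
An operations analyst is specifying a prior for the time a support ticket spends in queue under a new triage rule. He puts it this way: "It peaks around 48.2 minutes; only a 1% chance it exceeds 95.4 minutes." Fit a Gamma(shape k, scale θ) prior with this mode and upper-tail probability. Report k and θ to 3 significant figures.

k ≈ 11.6, θ ≈ 4.57

Gamma(k,θ) with k>1 has mode (k−1)θ, so θ = 48.2/(k−1).
Need P(X < 95.4) = 0.99 with θ tied to k this way. Start at k = 2, θ = 48.2: P(X<95.4) ≈ 0.588.
Too low — raise k to concentrate. Iterating converges to k ≈ 11.6.
Then θ = 48.2/(11.6−1) ≈ 4.57.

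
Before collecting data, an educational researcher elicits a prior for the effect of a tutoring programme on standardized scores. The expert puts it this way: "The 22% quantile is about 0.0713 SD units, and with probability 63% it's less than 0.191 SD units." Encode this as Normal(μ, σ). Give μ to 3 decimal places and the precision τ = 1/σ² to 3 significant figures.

μ = 0.155, τ = 85.1

For Normal(μ,σ), the p-quantile is μ + z_p·σ. Here z_{0.22} = -0.7722, z_{0.63} = 0.3319.
So 0.0713 = μ − 0.7722σ and 0.191 = μ + 0.3319σ.
Subtracting: σ = (0.191 − 0.0713)/(0.3319 − (-0.7722)) = 0.108.
Then μ = 0.0713 − (-0.7722)·0.108 = 0.155.
Precision τ = 1/σ² = 1/0.1084² = 85.1.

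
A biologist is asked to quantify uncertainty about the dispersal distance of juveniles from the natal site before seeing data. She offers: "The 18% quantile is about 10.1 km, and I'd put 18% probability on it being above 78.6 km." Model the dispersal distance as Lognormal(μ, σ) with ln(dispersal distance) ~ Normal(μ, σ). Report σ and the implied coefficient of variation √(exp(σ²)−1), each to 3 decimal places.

If T ~ Lognormal(μ,σ) then ln T ~ Normal(μ,σ), so the p-quantile of ln T is μ + z_p·σ.
ln(10.1) = 2.313 and ln(78.6) = 4.364; z_{0.18} = -0.9154, z_{0.82} = 0.9154.
σ = (4.364 − 2.313)/(0.9154 − (-0.9154)) = 1.121.
μ = 2.313 − (-0.9154)·1.121 = 3.338.
CV = √(exp(σ²)−1) = √(exp(1.2561)−1) = 1.585.

σ ≈ 1.121, CV ≈ 1.585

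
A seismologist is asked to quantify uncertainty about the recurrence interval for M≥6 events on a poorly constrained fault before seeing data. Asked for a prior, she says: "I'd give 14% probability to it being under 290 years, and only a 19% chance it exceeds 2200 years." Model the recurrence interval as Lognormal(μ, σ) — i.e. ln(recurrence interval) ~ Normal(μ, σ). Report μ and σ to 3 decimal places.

If T ~ Lognormal(μ,σ) then ln T ~ Normal(μ,σ), so the p-quantile of ln T is μ + z_p·σ.
ln(290) = 5.67 and ln(2200) = 7.696; z_{0.14} = -1.08, z_{0.81} = 0.8779.
σ = (7.696 − 5.67)/(0.8779 − (-1.08)) = 1.035.
μ = 5.67 − (-1.08)·1.035 = 6.788.

μ ≈ 6.788, σ ≈ 1.035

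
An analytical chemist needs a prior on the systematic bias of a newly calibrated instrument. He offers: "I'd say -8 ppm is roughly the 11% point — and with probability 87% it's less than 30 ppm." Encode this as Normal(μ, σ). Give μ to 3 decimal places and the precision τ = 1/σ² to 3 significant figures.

For Normal(μ,σ), the p-quantile is μ + z_p·σ. Here z_{0.11} = -1.227, z_{0.87} = 1.126.
So -8 = μ − 1.227σ and 30 = μ + 1.126σ.
Subtracting: σ = (30 − -8)/(1.126 − (-1.227)) = 16.150.
Then μ = -8 − (-1.227)·16.150 = 11.809.
Precision τ = 1/σ² = 1/16.15² = 0.00383.

μ = 11.809, τ = 0.00383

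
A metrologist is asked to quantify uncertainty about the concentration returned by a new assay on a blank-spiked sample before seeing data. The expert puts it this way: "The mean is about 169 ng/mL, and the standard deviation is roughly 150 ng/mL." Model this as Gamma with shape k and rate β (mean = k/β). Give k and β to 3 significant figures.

k ≈ 1.27, β ≈ 0.00751

For Gamma(k, rate β): mean = k/β, variance = k/β², so CV = 1/√k.
CV = SD/mean = 150/169 = 0.8876, hence k = 1/CV² = 1.27.
Then β = k/mean = 1.27/169 = 0.00751.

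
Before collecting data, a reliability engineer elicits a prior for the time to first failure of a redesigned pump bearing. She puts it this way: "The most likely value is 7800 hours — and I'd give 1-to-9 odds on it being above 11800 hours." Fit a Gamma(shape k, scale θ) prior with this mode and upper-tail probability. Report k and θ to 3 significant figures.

k ≈ 11.9, θ ≈ 718

Gamma(k,θ) with k>1 has mode (k−1)θ, so θ = 7800/(k−1).
Need P(X < 11800) = 0.9 with θ tied to k this way. Start at k = 2, θ = 7800: P(X<11800) ≈ 0.446.
Too low — raise k to concentrate. Iterating converges to k ≈ 11.9.
Then θ = 7800/(11.9−1) ≈ 718.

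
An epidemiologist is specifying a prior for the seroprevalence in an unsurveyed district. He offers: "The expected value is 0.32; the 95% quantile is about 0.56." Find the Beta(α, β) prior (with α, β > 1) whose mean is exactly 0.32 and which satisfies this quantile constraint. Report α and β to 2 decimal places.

α ≈ 3.52, β ≈ 7.49

With mean 0.32 fixed, write α = 0.32s, β = 0.68s where s = α+β.
Need P(θ < 0.56) = 0.95 under Beta(0.32s, 0.68s). Normal approximation: (q−m)/√(m(1−m)/s) ≈ z_{0.95} = 1.64, so s ≈ 0.32·0.68·(1.64)²/(0.56−0.32)² = 10.2.
At s = 10.2: P(θ<0.56) ≈ 0.944. Adjusting to match 0.95 gives s ≈ 11.01.
So α = 0.32·11.01 ≈ 3.52, β = 0.68·11.01 ≈ 7.49.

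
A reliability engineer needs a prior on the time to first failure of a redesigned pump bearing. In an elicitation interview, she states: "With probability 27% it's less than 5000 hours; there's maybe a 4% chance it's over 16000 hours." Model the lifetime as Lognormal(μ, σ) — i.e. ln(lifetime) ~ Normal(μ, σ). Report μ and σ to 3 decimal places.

μ ≈ 8.819, σ ≈ 0.492

If T ~ Lognormal(μ,σ) then ln T ~ Normal(μ,σ), so the p-quantile of ln T is μ + z_p·σ.
ln(5000) = 8.517 and ln(16000) = 9.68; z_{0.27} = -0.6128, z_{0.96} = 1.751.
σ = (9.68 − 8.517)/(1.751 − (-0.6128)) = 0.492.
μ = 8.517 − (-0.6128)·0.492 = 8.819.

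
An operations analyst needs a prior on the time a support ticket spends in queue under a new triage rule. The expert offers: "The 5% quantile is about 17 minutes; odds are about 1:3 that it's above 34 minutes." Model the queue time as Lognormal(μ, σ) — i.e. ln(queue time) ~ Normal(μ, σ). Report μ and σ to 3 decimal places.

μ ≈ 3.325, σ ≈ 0.299

If T ~ Lognormal(μ,σ) then ln T ~ Normal(μ,σ), so the p-quantile of ln T is μ + z_p·σ.
ln(17) = 2.833 and ln(34) = 3.526; z_{0.05} = -1.645, z_{0.75} = 0.6745.
σ = (3.526 − 2.833)/(0.6745 − (-1.645)) = 0.299.
μ = 2.833 − (-1.645)·0.299 = 3.325.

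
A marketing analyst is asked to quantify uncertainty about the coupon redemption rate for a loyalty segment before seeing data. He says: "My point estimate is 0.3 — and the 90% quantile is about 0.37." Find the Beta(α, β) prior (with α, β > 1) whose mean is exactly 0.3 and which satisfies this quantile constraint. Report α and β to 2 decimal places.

With mean 0.3 fixed, write α = 0.3s, β = 0.7s where s = α+β.
Need P(θ < 0.37) = 0.9 under Beta(0.3s, 0.7s). Normal approximation: (q−m)/√(m(1−m)/s) ≈ z_{0.9} = 1.28, so s ≈ 0.3·0.7·(1.28)²/(0.37−0.3)² = 70.4.
At s = 70.4: P(θ<0.37) ≈ 0.897. Adjusting to match 0.9 gives s ≈ 72.32.
So α = 0.3·72.32 ≈ 21.70, β = 0.7·72.32 ≈ 50.63.

α ≈ 21.70, β ≈ 50.63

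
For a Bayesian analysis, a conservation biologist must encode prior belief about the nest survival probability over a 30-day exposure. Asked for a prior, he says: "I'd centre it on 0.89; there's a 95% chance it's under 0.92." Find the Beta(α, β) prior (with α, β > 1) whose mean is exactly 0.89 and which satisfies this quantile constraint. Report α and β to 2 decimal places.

α ≈ 232.52, β ≈ 28.74

With mean 0.89 fixed, write α = 0.89s, β = 0.11s where s = α+β.
Need P(θ < 0.92) = 0.95 under Beta(0.89s, 0.11s). Normal approximation: (q−m)/√(m(1−m)/s) ≈ z_{0.95} = 1.64, so s ≈ 0.89·0.11·(1.64)²/(0.92−0.89)² = 294.3.
At s = 294.3: P(θ<0.92) ≈ 0.960. Adjusting to match 0.95 gives s ≈ 261.26.
So α = 0.89·261.26 ≈ 232.52, β = 0.11·261.26 ≈ 28.74.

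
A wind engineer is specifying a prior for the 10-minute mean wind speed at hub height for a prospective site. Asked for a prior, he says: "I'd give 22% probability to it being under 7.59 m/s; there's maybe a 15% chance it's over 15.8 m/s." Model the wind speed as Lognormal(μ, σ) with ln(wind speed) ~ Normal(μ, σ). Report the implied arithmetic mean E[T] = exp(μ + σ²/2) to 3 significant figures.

E[T] ≈ 11.3 m/s

If T ~ Lognormal(μ,σ) then ln T ~ Normal(μ,σ), so the p-quantile of ln T is μ + z_p·σ.
ln(7.59) = 2.027 and ln(15.8) = 2.76; z_{0.22} = -0.7722, z_{0.85} = 1.036.
σ = (2.76 − 2.027)/(1.036 − (-0.7722)) = 0.405.
μ = 2.027 − (-0.7722)·0.405 = 2.340.
E[T] = exp(μ + σ²/2) = exp(2.340 + 0.0822) = 11.3 m/s.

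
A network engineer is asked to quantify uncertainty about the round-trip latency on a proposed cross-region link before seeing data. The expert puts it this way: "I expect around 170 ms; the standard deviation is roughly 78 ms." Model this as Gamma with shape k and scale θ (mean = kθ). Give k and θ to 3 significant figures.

For Gamma(k, scale θ): mean = kθ, variance = kθ², so CV = 1/√k.
CV = SD/mean = 78/170 = 0.4588, hence k = 1/CV² = 4.75.
Then θ = mean/k = 170/4.75 = 35.8.

k ≈ 4.75, θ ≈ 35.8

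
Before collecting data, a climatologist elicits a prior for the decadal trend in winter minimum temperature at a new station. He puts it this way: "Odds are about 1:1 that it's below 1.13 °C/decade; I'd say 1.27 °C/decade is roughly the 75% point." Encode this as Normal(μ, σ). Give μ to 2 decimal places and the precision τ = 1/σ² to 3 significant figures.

μ = 1.13, τ = 23.2

The p-quantile of Normal(μ,σ) is μ + z_p·σ, with z_{0.5} = 0 and z_{0.75} = 0.6745.
Eliminate σ: μ = (z₂·x₁ − z₁·x₂)/(z₂ − z₁) = (0.6745·1.13 − (0)·1.27)/0.6745 = 1.13.
Then σ = (x₂ − x₁)/(z₂ − z₁) = (1.27 − 1.13)/0.6745 = 0.21.
Precision τ = 1/σ² = 1/0.2076² = 23.2.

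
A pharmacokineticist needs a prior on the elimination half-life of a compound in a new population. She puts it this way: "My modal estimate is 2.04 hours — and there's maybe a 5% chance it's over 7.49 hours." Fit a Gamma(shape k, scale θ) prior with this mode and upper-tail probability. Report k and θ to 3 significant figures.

k ≈ 2.51, θ ≈ 1.35

Gamma(k,θ) with k>1 has mode (k−1)θ, so θ = 2.04/(k−1).
Need P(X < 7.49) = 0.95 with θ tied to k this way. Start at k = 2, θ = 2.04: P(X<7.49) ≈ 0.881.
Too low — raise k to concentrate. Iterating converges to k ≈ 2.51.
Then θ = 2.04/(2.51−1) ≈ 1.35.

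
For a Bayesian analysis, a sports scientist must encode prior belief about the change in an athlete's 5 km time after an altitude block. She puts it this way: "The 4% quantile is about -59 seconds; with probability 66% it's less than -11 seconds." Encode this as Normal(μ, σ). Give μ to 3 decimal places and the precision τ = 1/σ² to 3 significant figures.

μ = -20.153, τ = 0.00203

The p-quantile of Normal(μ,σ) is μ + z_p·σ, with z_{0.04} = -1.751 and z_{0.66} = 0.4125.
Eliminate σ: μ = (z₂·x₁ − z₁·x₂)/(z₂ − z₁) = (0.4125·-59 − (-1.751)·-11)/2.163 = -20.153.
Then σ = (x₂ − x₁)/(z₂ − z₁) = (-11 − -59)/2.163 = 22.190.
Precision τ = 1/σ² = 1/22.19² = 0.00203.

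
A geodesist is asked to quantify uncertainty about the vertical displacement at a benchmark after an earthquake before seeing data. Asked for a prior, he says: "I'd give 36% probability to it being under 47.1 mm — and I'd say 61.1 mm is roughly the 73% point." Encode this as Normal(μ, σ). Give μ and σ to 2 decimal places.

The p-quantile of Normal(μ,σ) is μ + z_p·σ, with z_{0.36} = -0.3585 and z_{0.73} = 0.6128.
Eliminate σ: μ = (z₂·x₁ − z₁·x₂)/(z₂ − z₁) = (0.6128·47.1 − (-0.3585)·61.1)/0.9713 = 52.27.
Then σ = (x₂ − x₁)/(z₂ − z₁) = (61.1 − 47.1)/0.9713 = 14.41.

μ = 52.27, σ = 14.41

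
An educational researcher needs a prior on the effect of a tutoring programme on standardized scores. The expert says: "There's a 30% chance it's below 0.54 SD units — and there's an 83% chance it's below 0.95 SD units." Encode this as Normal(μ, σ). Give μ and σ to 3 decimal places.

μ = 0.685, σ = 0.277

The p-quantile of Normal(μ,σ) is μ + z_p·σ, with z_{0.3} = -0.5244 and z_{0.83} = 0.9542.
Eliminate σ: μ = (z₂·x₁ − z₁·x₂)/(z₂ − z₁) = (0.9542·0.54 − (-0.5244)·0.95)/1.479 = 0.685.
Then σ = (x₂ − x₁)/(z₂ − z₁) = (0.95 − 0.54)/1.479 = 0.277.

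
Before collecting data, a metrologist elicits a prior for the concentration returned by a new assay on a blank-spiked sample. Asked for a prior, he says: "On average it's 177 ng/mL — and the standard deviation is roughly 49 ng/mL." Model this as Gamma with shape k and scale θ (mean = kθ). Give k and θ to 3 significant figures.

For Gamma(k, scale θ): mean = kθ, variance = kθ², so CV = 1/√k.
CV = SD/mean = 49/177 = 0.2768, hence k = 1/CV² = 13.
Then θ = mean/k = 177/13 = 13.6.

k ≈ 13, θ ≈ 13.6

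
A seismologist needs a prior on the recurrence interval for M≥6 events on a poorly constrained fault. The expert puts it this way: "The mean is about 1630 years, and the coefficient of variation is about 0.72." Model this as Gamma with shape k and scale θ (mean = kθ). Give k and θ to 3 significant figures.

k ≈ 1.93, θ ≈ 845

For Gamma(k, scale θ): mean = kθ, variance = kθ², so CV = 1/√k.
CV = 0.72, hence k = 1/CV² = 1.93.
Then θ = mean/k = 1630/1.93 = 845.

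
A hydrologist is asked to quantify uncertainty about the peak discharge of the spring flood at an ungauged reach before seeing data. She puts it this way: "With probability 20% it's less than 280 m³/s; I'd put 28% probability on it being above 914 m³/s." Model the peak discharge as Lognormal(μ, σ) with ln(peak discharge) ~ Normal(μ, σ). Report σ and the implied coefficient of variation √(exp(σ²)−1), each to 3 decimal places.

If T ~ Lognormal(μ,σ) then ln T ~ Normal(μ,σ), so the p-quantile of ln T is μ + z_p·σ.
ln(280) = 5.635 and ln(914) = 6.818; z_{0.2} = -0.8416, z_{0.72} = 0.5828.
σ = (6.818 − 5.635)/(0.5828 − (-0.8416)) = 0.831.
μ = 5.635 − (-0.8416)·0.831 = 6.334.
CV = √(exp(σ²)−1) = √(exp(0.6898)−1) = 0.997.

σ ≈ 0.831, CV ≈ 0.997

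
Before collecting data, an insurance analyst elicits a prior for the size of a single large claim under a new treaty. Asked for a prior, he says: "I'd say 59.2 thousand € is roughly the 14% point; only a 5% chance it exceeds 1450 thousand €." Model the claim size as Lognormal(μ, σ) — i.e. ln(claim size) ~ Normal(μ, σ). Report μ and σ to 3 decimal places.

μ ≈ 5.349, σ ≈ 1.174

If T ~ Lognormal(μ,σ) then ln T ~ Normal(μ,σ), so the p-quantile of ln T is μ + z_p·σ.
ln(59.2) = 4.081 and ln(1450) = 7.279; z_{0.14} = -1.08, z_{0.95} = 1.645.
σ = (7.279 − 4.081)/(1.645 − (-1.08)) = 1.174.
μ = 4.081 − (-1.08)·1.174 = 5.349.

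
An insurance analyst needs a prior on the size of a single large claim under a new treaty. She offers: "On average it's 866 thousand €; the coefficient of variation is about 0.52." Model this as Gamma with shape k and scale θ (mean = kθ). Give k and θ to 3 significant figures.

k ≈ 3.7, θ ≈ 234

For Gamma(k, scale θ): mean = kθ, variance = kθ², so CV = 1/√k.
CV = 0.52, hence k = 1/CV² = 3.7.
Then θ = mean/k = 866/3.7 = 234.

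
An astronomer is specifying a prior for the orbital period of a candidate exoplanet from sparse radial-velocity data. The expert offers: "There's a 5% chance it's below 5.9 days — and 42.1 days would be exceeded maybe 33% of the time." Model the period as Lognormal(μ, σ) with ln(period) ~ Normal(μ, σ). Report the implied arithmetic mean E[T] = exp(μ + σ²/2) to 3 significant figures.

If T ~ Lognormal(μ,σ) then ln T ~ Normal(μ,σ), so the p-quantile of ln T is μ + z_p·σ.
ln(5.9) = 1.775 and ln(42.1) = 3.74; z_{0.05} = -1.645, z_{0.67} = 0.4399.
σ = (3.74 − 1.775)/(0.4399 − (-1.645)) = 0.943.
μ = 1.775 − (-1.645)·0.943 = 3.325.
E[T] = exp(μ + σ²/2) = exp(3.325 + 0.4442) = 43.4 days.

E[T] ≈ 43.4 days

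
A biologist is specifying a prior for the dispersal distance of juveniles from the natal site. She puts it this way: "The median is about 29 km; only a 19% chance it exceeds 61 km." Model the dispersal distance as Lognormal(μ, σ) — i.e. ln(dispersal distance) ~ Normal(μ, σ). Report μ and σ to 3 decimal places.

μ ≈ 3.367, σ ≈ 0.847

If T ~ Lognormal(μ,σ) then ln T ~ Normal(μ,σ), so the p-quantile of ln T is μ + z_p·σ.
ln(29) = 3.367 and ln(61) = 4.111; z_{0.5} = 0, z_{0.81} = 0.8779.
σ = (4.111 − 3.367)/(0.8779 − (0)) = 0.847.
μ = 3.367 − (0)·0.847 = 3.367.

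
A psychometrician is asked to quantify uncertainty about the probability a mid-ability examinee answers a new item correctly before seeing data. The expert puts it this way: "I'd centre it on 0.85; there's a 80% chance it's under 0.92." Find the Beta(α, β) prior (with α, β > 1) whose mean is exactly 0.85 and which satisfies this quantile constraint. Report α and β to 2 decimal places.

With mean 0.85 fixed, write α = 0.85s, β = 0.15s where s = α+β.
Need P(θ < 0.92) = 0.8 under Beta(0.85s, 0.15s). Normal approximation: (q−m)/√(m(1−m)/s) ≈ z_{0.8} = 0.842, so s ≈ 0.85·0.15·(0.842)²/(0.92−0.85)² = 18.4.
At s = 18.4: P(θ<0.92) ≈ 0.796. Adjusting to match 0.8 gives s ≈ 18.92.
So α = 0.85·18.92 ≈ 16.08, β = 0.15·18.92 ≈ 2.84.

α ≈ 16.08, β ≈ 2.84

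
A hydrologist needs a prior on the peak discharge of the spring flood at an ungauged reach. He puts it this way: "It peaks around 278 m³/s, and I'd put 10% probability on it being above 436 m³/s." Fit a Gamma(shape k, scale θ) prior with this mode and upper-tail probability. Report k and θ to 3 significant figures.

Gamma(k,θ) with k>1 has mode (k−1)θ, so θ = 278/(k−1).
Need P(X < 436) = 0.9 with θ tied to k this way. Start at k = 2, θ = 278: P(X<436) ≈ 0.465.
Too low — raise k to concentrate. Iterating converges to k ≈ 10.2.
Then θ = 278/(10.2−1) ≈ 30.1.

k ≈ 10.2, θ ≈ 30.1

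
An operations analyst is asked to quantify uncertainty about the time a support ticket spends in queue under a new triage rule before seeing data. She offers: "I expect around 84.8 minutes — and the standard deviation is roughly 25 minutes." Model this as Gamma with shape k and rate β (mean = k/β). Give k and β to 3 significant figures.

k ≈ 11.5, β ≈ 0.136

For Gamma(k, rate β): mean = k/β, variance = k/β², so CV = 1/√k.
CV = SD/mean = 25/84.8 = 0.2948, hence k = 1/CV² = 11.5.
Then β = k/mean = 11.5/84.8 = 0.136.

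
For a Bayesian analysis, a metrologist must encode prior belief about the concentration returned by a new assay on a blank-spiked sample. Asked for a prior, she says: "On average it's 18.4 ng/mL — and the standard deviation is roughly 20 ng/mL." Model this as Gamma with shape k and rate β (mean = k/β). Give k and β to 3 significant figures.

k ≈ 0.846, β ≈ 0.046

For Gamma(k, rate β): mean = k/β, variance = k/β², so CV = 1/√k.
CV = SD/mean = 20/18.4 = 1.087, hence k = 1/CV² = 0.846.
Then β = k/mean = 0.846/18.4 = 0.046.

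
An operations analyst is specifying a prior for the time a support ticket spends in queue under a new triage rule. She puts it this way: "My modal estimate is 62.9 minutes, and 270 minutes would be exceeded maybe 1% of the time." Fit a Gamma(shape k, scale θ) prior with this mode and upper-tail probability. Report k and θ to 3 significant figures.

k ≈ 2.93, θ ≈ 32.6

Gamma(k,θ) with k>1 has mode (k−1)θ, so θ = 62.9/(k−1).
Need P(X < 270) = 0.99 with θ tied to k this way. Start at k = 2, θ = 62.9: P(X<270) ≈ 0.928.
Too low — raise k to concentrate. Iterating converges to k ≈ 2.93.
Then θ = 62.9/(2.93−1) ≈ 32.6.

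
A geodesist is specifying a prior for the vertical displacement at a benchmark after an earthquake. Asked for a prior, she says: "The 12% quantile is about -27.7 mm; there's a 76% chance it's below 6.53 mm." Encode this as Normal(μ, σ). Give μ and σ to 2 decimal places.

μ = -6.32, σ = 18.19

The p-quantile of Normal(μ,σ) is μ + z_p·σ, with z_{0.12} = -1.175 and z_{0.76} = 0.7063.
Eliminate σ: μ = (z₂·x₁ − z₁·x₂)/(z₂ − z₁) = (0.7063·-27.7 − (-1.175)·6.53)/1.881 = -6.32.
Then σ = (x₂ − x₁)/(z₂ − z₁) = (6.53 − -27.7)/1.881 = 18.19.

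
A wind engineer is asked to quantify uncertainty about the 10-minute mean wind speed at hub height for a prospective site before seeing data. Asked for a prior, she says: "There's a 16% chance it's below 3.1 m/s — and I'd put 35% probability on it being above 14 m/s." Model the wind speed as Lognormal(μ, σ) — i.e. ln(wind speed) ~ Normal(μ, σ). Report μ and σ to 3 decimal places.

μ ≈ 2.218, σ ≈ 1.093

If T ~ Lognormal(μ,σ) then ln T ~ Normal(μ,σ), so the p-quantile of ln T is μ + z_p·σ.
ln(3.1) = 1.131 and ln(14) = 2.639; z_{0.16} = -0.9945, z_{0.65} = 0.3853.
σ = (2.639 − 1.131)/(0.3853 − (-0.9945)) = 1.093.
μ = 1.131 − (-0.9945)·1.093 = 2.218.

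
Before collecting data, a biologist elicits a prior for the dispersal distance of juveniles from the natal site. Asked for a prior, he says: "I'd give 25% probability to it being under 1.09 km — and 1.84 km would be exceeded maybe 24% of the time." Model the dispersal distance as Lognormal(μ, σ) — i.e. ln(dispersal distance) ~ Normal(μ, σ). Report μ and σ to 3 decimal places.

μ ≈ 0.342, σ ≈ 0.379

If T ~ Lognormal(μ,σ) then ln T ~ Normal(μ,σ), so the p-quantile of ln T is μ + z_p·σ.
ln(1.09) = 0.08618 and ln(1.84) = 0.6098; z_{0.25} = -0.6745, z_{0.76} = 0.7063.
σ = (0.6098 − 0.08618)/(0.7063 − (-0.6745)) = 0.379.
μ = 0.08618 − (-0.6745)·0.379 = 0.342.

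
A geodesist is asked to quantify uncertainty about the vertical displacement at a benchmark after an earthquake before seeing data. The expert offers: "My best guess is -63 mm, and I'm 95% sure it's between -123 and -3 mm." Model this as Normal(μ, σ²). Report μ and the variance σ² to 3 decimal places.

μ = -63.000, σ² = 937.144

A symmetric 95% interval runs μ ± z·σ with z = 1.96.
Half-width = 60, so σ = 60/1.96 = 30.6128 and σ² = 937.144.
μ is the stated best guess, -63.000.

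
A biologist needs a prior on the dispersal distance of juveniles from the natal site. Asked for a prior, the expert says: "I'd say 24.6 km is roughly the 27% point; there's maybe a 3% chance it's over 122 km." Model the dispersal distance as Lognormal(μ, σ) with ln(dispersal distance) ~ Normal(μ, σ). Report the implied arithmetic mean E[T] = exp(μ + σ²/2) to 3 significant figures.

E[T] ≈ 44.8 km

If T ~ Lognormal(μ,σ) then ln T ~ Normal(μ,σ), so the p-quantile of ln T is μ + z_p·σ.
ln(24.6) = 3.203 and ln(122) = 4.804; z_{0.27} = -0.6128, z_{0.97} = 1.881.
σ = (4.804 − 3.203)/(1.881 − (-0.6128)) = 0.642.
μ = 3.203 − (-0.6128)·0.642 = 3.596.
E[T] = exp(μ + σ²/2) = exp(3.596 + 0.2062) = 44.8 km.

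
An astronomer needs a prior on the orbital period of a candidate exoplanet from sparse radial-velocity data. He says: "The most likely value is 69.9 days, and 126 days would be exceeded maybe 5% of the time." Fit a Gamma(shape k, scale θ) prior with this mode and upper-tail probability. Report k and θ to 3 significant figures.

Gamma(k,θ) with k>1 has mode (k−1)θ, so θ = 69.9/(k−1).
Need P(X < 126) = 0.95 with θ tied to k this way. Start at k = 2, θ = 69.9: P(X<126) ≈ 0.538.
Too low — raise k to concentrate. Iterating converges to k ≈ 9.03.
Then θ = 69.9/(9.03−1) ≈ 8.71.

k ≈ 9.03, θ ≈ 8.71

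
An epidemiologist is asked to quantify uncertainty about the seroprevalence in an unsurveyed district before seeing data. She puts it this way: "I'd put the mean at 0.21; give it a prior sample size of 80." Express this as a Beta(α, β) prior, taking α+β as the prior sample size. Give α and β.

α = 16.8, β = 63.2

Under the effective-sample-size interpretation, Beta(α, β) has prior mean α/(α+β) and prior sample size α+β.
So α+β = 80 and α/(α+β) = 0.21, giving α = 0.21·80 = 16.8 and β = 80 − 16.8 = 63.2.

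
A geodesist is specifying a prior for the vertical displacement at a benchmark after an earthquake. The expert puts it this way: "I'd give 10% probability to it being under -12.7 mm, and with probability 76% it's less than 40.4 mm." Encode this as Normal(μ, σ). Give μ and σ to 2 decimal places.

For Normal(μ,σ), the p-quantile is μ + z_p·σ. Here z_{0.1} = -1.282, z_{0.76} = 0.7063.
So -12.7 = μ − 1.282σ and 40.4 = μ + 0.7063σ.
Subtracting: σ = (40.4 − -12.7)/(0.7063 − (-1.282)) = 26.71.
Then μ = -12.7 − (-1.282)·26.71 = 21.53.

μ = 21.53, σ = 26.71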